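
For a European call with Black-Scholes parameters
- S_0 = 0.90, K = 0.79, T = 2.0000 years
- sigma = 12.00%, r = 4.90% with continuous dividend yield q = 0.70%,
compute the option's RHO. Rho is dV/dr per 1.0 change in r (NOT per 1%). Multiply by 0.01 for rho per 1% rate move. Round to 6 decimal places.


Answer: Rho = 1.261548

Derivation:
d1 = 1.3479919391; d2 = 1.1782863116
phi(d1) = 0.1608183733; exp(-qT) = 0.9860975443; exp(-rT) = 0.9066489038
N(d2) = 0.8806587585
Rho = K*T*exp(-rT)*N(d2) = 0.7900 * 2.0000 * 0.9066489038 * 0.8806587585 = 1.261548


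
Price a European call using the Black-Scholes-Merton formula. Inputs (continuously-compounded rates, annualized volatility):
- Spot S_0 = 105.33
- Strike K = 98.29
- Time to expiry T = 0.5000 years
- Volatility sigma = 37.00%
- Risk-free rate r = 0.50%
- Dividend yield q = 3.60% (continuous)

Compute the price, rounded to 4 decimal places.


Answer: Price = 13.4075

Derivation:
d1 = (ln(S/K) + (r - q + 0.5*sigma^2) * T) / (sigma * sqrt(T)) = 0.33597505
d2 = d1 - sigma * sqrt(T) = 0.07434554
exp(-rT) = 0.99750312; exp(-qT) = 0.98216103
C = S_0 * exp(-qT) * N(d1) - K * exp(-rT) * N(d2)
N(d1) = 0.63155516; N(d2) = 0.52963228
C = 105.3300 * 0.98216103 * 0.63155516 - 98.2900 * 0.99750312 * 0.52963228 = 13.4075


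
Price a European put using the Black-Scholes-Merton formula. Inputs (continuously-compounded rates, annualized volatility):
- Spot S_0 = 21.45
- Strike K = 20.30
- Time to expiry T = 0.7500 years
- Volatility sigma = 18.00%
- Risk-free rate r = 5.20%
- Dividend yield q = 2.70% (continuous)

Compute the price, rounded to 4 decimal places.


Answer: Price = 0.6496

Derivation:
d1 = (ln(S/K) + (r - q + 0.5*sigma^2) * T) / (sigma * sqrt(T)) = 0.55171437
d2 = d1 - sigma * sqrt(T) = 0.39582980
exp(-rT) = 0.96175071; exp(-qT) = 0.97995365
P = K * exp(-rT) * N(-d2) - S_0 * exp(-qT) * N(-d1)
N(-d1) = 0.29057203; N(-d2) = 0.34611530
P = 20.3000 * 0.96175071 * 0.34611530 - 21.4500 * 0.97995365 * 0.29057203 = 0.6496


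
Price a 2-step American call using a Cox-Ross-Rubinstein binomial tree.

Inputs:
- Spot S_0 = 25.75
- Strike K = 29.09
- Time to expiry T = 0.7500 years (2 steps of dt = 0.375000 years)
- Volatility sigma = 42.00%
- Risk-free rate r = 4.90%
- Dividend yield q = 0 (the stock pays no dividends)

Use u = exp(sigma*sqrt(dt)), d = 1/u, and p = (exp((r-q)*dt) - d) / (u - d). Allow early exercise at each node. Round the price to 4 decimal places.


Answer: Price = V(0,0) = 2.9985

Derivation:
dt = T/N = 0.375000
u = exp(sigma*sqrt(dt)) = 1.293299; d = 1/u = 0.773216
p = (exp((r-q)*dt) - d) / (u - d) = 0.471711
Discount per step: exp(-r*dt) = 0.981793
Stock lattice S(k, i) with i counting down-moves:
  k=0: S(0,0) = 25.7500
  k=1: S(1,0) = 33.3025; S(1,1) = 19.9103
  k=2: S(2,0) = 43.0700; S(2,1) = 25.7500; S(2,2) = 15.3950
Terminal payoffs V(N, i) = max(S_T - K, 0):
  V(2,0) = 13.980033; V(2,1) = 0.000000; V(2,2) = 0.000000
Backward induction: V(k, i) = exp(-r*dt) * [p * V(k+1, i) + (1-p) * V(k+1, i+1)]; then take max(V_cont, immediate exercise) for American.
  V(1,0) = exp(-r*dt) * [p*13.980033 + (1-p)*0.000000] = 6.474461; exercise = 4.212453; V(1,0) = max -> 6.474461
  V(1,1) = exp(-r*dt) * [p*0.000000 + (1-p)*0.000000] = 0.000000; exercise = 0.000000; V(1,1) = max -> 0.000000
  V(0,0) = exp(-r*dt) * [p*6.474461 + (1-p)*0.000000] = 2.998465; exercise = 0.000000; V(0,0) = max -> 2.998465


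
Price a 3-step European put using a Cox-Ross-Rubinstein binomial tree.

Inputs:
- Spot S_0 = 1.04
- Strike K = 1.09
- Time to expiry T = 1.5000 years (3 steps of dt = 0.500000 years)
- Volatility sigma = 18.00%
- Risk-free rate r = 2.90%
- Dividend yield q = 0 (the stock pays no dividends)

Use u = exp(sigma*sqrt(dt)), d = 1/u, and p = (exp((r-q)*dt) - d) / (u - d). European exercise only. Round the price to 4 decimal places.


Answer: Price = V(0,0) = 0.0981

Derivation:
dt = T/N = 0.500000
u = exp(sigma*sqrt(dt)) = 1.135734; d = 1/u = 0.880488
p = (exp((r-q)*dt) - d) / (u - d) = 0.525445
Discount per step: exp(-r*dt) = 0.985605
Stock lattice S(k, i) with i counting down-moves:
  k=0: S(0,0) = 1.0400
  k=1: S(1,0) = 1.1812; S(1,1) = 0.9157
  k=2: S(2,0) = 1.3415; S(2,1) = 1.0400; S(2,2) = 0.8063
  k=3: S(3,0) = 1.5236; S(3,1) = 1.1812; S(3,2) = 0.9157; S(3,3) = 0.7099
Terminal payoffs V(N, i) = max(K - S_T, 0):
  V(3,0) = 0.000000; V(3,1) = 0.000000; V(3,2) = 0.174293; V(3,3) = 0.380090
Backward induction: V(k, i) = exp(-r*dt) * [p * V(k+1, i) + (1-p) * V(k+1, i+1)].
  V(2,0) = exp(-r*dt) * [p*0.000000 + (1-p)*0.000000] = 0.000000
  V(2,1) = exp(-r*dt) * [p*0.000000 + (1-p)*0.174293] = 0.081521
  V(2,2) = exp(-r*dt) * [p*0.174293 + (1-p)*0.380090] = 0.268040
  V(1,0) = exp(-r*dt) * [p*0.000000 + (1-p)*0.081521] = 0.038129
  V(1,1) = exp(-r*dt) * [p*0.081521 + (1-p)*0.268040] = 0.167587
  V(0,0) = exp(-r*dt) * [p*0.038129 + (1-p)*0.167587] = 0.098131


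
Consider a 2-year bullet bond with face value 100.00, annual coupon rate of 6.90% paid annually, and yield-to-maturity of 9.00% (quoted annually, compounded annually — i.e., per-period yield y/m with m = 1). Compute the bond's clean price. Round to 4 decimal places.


Answer: Price = 96.3059

Derivation:
Coupon per period c = face * coupon_rate / m = 6.900000
Periods per year m = 1; per-period yield y/m = 0.090000
Number of cashflows N = 2
Cashflows (t years, CF_t, discount factor 1/(1+y/m)^(m*t), PV):
  t = 1.0000: CF_t = 6.900000, DF = 0.917431, PV = 6.330275
  t = 2.0000: CF_t = 106.900000, DF = 0.841680, PV = 89.975591
Price P = sum_t PV_t = 96.305867


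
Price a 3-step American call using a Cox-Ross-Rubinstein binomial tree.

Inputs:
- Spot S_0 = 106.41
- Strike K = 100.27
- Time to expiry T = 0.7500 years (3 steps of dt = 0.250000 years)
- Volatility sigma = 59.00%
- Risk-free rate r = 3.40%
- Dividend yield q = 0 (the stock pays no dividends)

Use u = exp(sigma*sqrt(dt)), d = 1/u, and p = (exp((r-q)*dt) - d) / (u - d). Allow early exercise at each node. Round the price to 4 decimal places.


dt = T/N = 0.250000
u = exp(sigma*sqrt(dt)) = 1.343126; d = 1/u = 0.744532
p = (exp((r-q)*dt) - d) / (u - d) = 0.441041
Discount per step: exp(-r*dt) = 0.991536
Stock lattice S(k, i) with i counting down-moves:
  k=0: S(0,0) = 106.4100
  k=1: S(1,0) = 142.9221; S(1,1) = 79.2256
  k=2: S(2,0) = 191.9624; S(2,1) = 106.4100; S(2,2) = 58.9860
  k=3: S(3,0) = 257.8298; S(3,1) = 142.9221; S(3,2) = 79.2256; S(3,3) = 43.9169
Terminal payoffs V(N, i) = max(S_T - K, 0):
  V(3,0) = 157.559769; V(3,1) = 42.652076; V(3,2) = 0.000000; V(3,3) = 0.000000
Backward induction: V(k, i) = exp(-r*dt) * [p * V(k+1, i) + (1-p) * V(k+1, i+1)]; then take max(V_cont, immediate exercise) for American.
  V(2,0) = exp(-r*dt) * [p*157.559769 + (1-p)*42.652076] = 92.541090; exercise = 91.692407; V(2,0) = max -> 92.541090
  V(2,1) = exp(-r*dt) * [p*42.652076 + (1-p)*0.000000] = 18.652082; exercise = 6.140000; V(2,1) = max -> 18.652082
  V(2,2) = exp(-r*dt) * [p*0.000000 + (1-p)*0.000000] = 0.000000; exercise = 0.000000; V(2,2) = max -> 0.000000
  V(1,0) = exp(-r*dt) * [p*92.541090 + (1-p)*18.652082] = 50.806444; exercise = 42.652076; V(1,0) = max -> 50.806444
  V(1,1) = exp(-r*dt) * [p*18.652082 + (1-p)*0.000000] = 8.156699; exercise = 0.000000; V(1,1) = max -> 8.156699
  V(0,0) = exp(-r*dt) * [p*50.806444 + (1-p)*8.156699] = 26.738724; exercise = 6.140000; V(0,0) = max -> 26.738724

Answer: Price = V(0,0) = 26.7387


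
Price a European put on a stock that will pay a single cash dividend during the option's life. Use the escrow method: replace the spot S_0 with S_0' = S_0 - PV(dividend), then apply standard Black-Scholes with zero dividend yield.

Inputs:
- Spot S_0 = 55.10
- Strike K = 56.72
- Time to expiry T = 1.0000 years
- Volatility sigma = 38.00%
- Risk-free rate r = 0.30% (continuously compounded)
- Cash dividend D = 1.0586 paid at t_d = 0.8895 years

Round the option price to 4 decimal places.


Answer: Price = 9.6442

Derivation:
PV(D) = D * exp(-r * t_d) = 1.0586 * 0.99733506 = 1.05577889
S_0' = S_0 - PV(D) = 55.1000 - 1.05577889 = 54.04422111
d1 = (ln(S_0'/K) + (r + sigma^2/2)*T) / (sigma*sqrt(T)) = 0.07072563
d2 = d1 - sigma*sqrt(T) = -0.30927437
exp(-rT) = 0.99700450
N(-d1) = 0.47180806; N(-d2) = 0.62144359
P = K * exp(-rT) * N(-d2) - S_0' * N(-d1) = 56.7200 * 0.99700450 * 0.62144359 - 54.04422111 * 0.47180806 = 9.6442


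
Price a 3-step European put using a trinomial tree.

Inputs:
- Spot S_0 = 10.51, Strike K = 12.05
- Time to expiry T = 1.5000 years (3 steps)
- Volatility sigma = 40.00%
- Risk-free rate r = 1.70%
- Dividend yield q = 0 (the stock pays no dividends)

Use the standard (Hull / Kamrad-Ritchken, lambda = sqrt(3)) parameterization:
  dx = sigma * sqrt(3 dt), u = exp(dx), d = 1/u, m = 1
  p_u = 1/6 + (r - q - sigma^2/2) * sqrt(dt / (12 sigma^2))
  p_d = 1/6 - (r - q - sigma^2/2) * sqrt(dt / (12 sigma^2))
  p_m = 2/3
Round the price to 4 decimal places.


dt = T/N = 0.500000; dx = sigma*sqrt(3*dt) = 0.489898
u = exp(dx) = 1.632150; d = 1/u = 0.612689
p_u = 0.134517, p_m = 0.666667, p_d = 0.198816
Discount per step: exp(-r*dt) = 0.991536
Stock lattice S(k, j) with j the centered position index:
  k=0: S(0,+0) = 10.5100
  k=1: S(1,-1) = 6.4394; S(1,+0) = 10.5100; S(1,+1) = 17.1539
  k=2: S(2,-2) = 3.9453; S(2,-1) = 6.4394; S(2,+0) = 10.5100; S(2,+1) = 17.1539; S(2,+2) = 27.9977
  k=3: S(3,-3) = 2.4173; S(3,-2) = 3.9453; S(3,-1) = 6.4394; S(3,+0) = 10.5100; S(3,+1) = 17.1539; S(3,+2) = 27.9977; S(3,+3) = 45.6965
Terminal payoffs V(N, j) = max(K - S_T, 0):
  V(3,-3) = 9.632743; V(3,-2) = 8.104675; V(3,-1) = 5.610639; V(3,+0) = 1.540000; V(3,+1) = 0.000000; V(3,+2) = 0.000000; V(3,+3) = 0.000000
Backward induction: V(k, j) = exp(-r*dt) * [p_u * V(k+1, j+1) + p_m * V(k+1, j) + p_d * V(k+1, j-1)]
  V(2,-2) = exp(-r*dt) * [p_u*5.610639 + p_m*8.104675 + p_d*9.632743] = 8.004660
  V(2,-1) = exp(-r*dt) * [p_u*1.540000 + p_m*5.610639 + p_d*8.104675] = 5.511873
  V(2,+0) = exp(-r*dt) * [p_u*0.000000 + p_m*1.540000 + p_d*5.610639] = 2.124022
  V(2,+1) = exp(-r*dt) * [p_u*0.000000 + p_m*0.000000 + p_d*1.540000] = 0.303586
  V(2,+2) = exp(-r*dt) * [p_u*0.000000 + p_m*0.000000 + p_d*0.000000] = 0.000000
  V(1,-1) = exp(-r*dt) * [p_u*2.124022 + p_m*5.511873 + p_d*8.004660] = 5.504766
  V(1,+0) = exp(-r*dt) * [p_u*0.303586 + p_m*2.124022 + p_d*5.511873] = 2.531096
  V(1,+1) = exp(-r*dt) * [p_u*0.000000 + p_m*0.303586 + p_d*2.124022] = 0.619393
  V(0,+0) = exp(-r*dt) * [p_u*0.619393 + p_m*2.531096 + p_d*5.504766] = 2.840902

Answer: Price = V(0,0) = 2.8409


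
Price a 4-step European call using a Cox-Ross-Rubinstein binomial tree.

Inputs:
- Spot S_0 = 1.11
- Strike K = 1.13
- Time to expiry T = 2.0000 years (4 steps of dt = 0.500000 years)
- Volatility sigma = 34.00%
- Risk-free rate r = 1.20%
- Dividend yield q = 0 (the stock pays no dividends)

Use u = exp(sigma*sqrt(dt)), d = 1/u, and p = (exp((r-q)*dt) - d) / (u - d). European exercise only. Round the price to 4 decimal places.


Answer: Price = V(0,0) = 0.2045

Derivation:
dt = T/N = 0.500000
u = exp(sigma*sqrt(dt)) = 1.271778; d = 1/u = 0.786300
p = (exp((r-q)*dt) - d) / (u - d) = 0.452580
Discount per step: exp(-r*dt) = 0.994018
Stock lattice S(k, i) with i counting down-moves:
  k=0: S(0,0) = 1.1100
  k=1: S(1,0) = 1.4117; S(1,1) = 0.8728
  k=2: S(2,0) = 1.7953; S(2,1) = 1.1100; S(2,2) = 0.6863
  k=3: S(3,0) = 2.2833; S(3,1) = 1.4117; S(3,2) = 0.8728; S(3,3) = 0.5396
  k=4: S(4,0) = 2.9038; S(4,1) = 1.7953; S(4,2) = 1.1100; S(4,3) = 0.6863; S(4,4) = 0.4243
Terminal payoffs V(N, i) = max(S_T - K, 0):
  V(4,0) = 1.773815; V(4,1) = 0.665337; V(4,2) = 0.000000; V(4,3) = 0.000000; V(4,4) = 0.000000
Backward induction: V(k, i) = exp(-r*dt) * [p * V(k+1, i) + (1-p) * V(k+1, i+1)].
  V(3,0) = exp(-r*dt) * [p*1.773815 + (1-p)*0.665337] = 1.160030
  V(3,1) = exp(-r*dt) * [p*0.665337 + (1-p)*0.000000] = 0.299317
  V(3,2) = exp(-r*dt) * [p*0.000000 + (1-p)*0.000000] = 0.000000
  V(3,3) = exp(-r*dt) * [p*0.000000 + (1-p)*0.000000] = 0.000000
  V(2,0) = exp(-r*dt) * [p*1.160030 + (1-p)*0.299317] = 0.684738
  V(2,1) = exp(-r*dt) * [p*0.299317 + (1-p)*0.000000] = 0.134654
  V(2,2) = exp(-r*dt) * [p*0.000000 + (1-p)*0.000000] = 0.000000
  V(1,0) = exp(-r*dt) * [p*0.684738 + (1-p)*0.134654] = 0.381316
  V(1,1) = exp(-r*dt) * [p*0.134654 + (1-p)*0.000000] = 0.060577
  V(0,0) = exp(-r*dt) * [p*0.381316 + (1-p)*0.060577] = 0.204507


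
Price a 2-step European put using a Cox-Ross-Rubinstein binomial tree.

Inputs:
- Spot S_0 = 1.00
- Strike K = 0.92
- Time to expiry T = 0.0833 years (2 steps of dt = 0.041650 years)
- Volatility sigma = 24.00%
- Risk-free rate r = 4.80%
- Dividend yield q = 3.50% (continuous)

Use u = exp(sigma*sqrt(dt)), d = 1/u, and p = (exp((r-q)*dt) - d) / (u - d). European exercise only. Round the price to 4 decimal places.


Answer: Price = V(0,0) = 0.0034

Derivation:
dt = T/N = 0.041650
u = exp(sigma*sqrt(dt)) = 1.050199; d = 1/u = 0.952200
p = (exp((r-q)*dt) - d) / (u - d) = 0.493284
Discount per step: exp(-r*dt) = 0.998003
Stock lattice S(k, i) with i counting down-moves:
  k=0: S(0,0) = 1.0000
  k=1: S(1,0) = 1.0502; S(1,1) = 0.9522
  k=2: S(2,0) = 1.1029; S(2,1) = 1.0000; S(2,2) = 0.9067
Terminal payoffs V(N, i) = max(K - S_T, 0):
  V(2,0) = 0.000000; V(2,1) = 0.000000; V(2,2) = 0.013315
Backward induction: V(k, i) = exp(-r*dt) * [p * V(k+1, i) + (1-p) * V(k+1, i+1)].
  V(1,0) = exp(-r*dt) * [p*0.000000 + (1-p)*0.000000] = 0.000000
  V(1,1) = exp(-r*dt) * [p*0.000000 + (1-p)*0.013315] = 0.006733
  V(0,0) = exp(-r*dt) * [p*0.000000 + (1-p)*0.006733] = 0.003405


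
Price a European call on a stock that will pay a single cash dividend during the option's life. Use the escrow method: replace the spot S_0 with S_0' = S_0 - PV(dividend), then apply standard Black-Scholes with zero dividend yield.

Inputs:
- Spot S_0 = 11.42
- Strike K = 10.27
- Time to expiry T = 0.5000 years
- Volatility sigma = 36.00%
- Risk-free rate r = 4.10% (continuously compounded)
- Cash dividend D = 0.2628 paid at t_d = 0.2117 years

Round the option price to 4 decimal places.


Answer: Price = 1.7107

Derivation:
PV(D) = D * exp(-r * t_d) = 0.2628 * 0.99135786 = 0.26052885
S_0' = S_0 - PV(D) = 11.4200 - 0.26052885 = 11.15947115
d1 = (ln(S_0'/K) + (r + sigma^2/2)*T) / (sigma*sqrt(T)) = 0.53410739
d2 = d1 - sigma*sqrt(T) = 0.27954895
exp(-rT) = 0.97970870
N(d1) = 0.70336638; N(d2) = 0.61008821
C = S_0' * N(d1) - K * exp(-rT) * N(d2) = 11.15947115 * 0.70336638 - 10.2700 * 0.97970870 * 0.61008821 = 1.7107


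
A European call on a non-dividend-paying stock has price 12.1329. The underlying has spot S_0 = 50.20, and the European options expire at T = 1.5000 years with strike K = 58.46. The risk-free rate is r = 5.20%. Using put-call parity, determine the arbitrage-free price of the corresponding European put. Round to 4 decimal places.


Put-call parity: C - P = S_0 * exp(-qT) - K * exp(-rT).
S_0 * exp(-qT) = 50.2000 * 1.00000000 = 50.20000000
K * exp(-rT) = 58.4600 * 0.92496443 = 54.07342038
P = C - S*exp(-qT) + K*exp(-rT)
P = 12.1329 - 50.20000000 + 54.07342038 = 16.0063

Answer: Put price = 16.0063


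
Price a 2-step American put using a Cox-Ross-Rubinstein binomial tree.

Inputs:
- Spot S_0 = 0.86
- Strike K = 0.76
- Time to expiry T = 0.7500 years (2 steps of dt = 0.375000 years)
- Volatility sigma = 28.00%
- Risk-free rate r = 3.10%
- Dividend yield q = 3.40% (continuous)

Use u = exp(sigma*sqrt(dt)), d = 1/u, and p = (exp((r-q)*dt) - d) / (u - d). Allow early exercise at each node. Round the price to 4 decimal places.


Answer: Price = V(0,0) = 0.0436

Derivation:
dt = T/N = 0.375000
u = exp(sigma*sqrt(dt)) = 1.187042; d = 1/u = 0.842430
p = (exp((r-q)*dt) - d) / (u - d) = 0.453976
Discount per step: exp(-r*dt) = 0.988442
Stock lattice S(k, i) with i counting down-moves:
  k=0: S(0,0) = 0.8600
  k=1: S(1,0) = 1.0209; S(1,1) = 0.7245
  k=2: S(2,0) = 1.2118; S(2,1) = 0.8600; S(2,2) = 0.6103
Terminal payoffs V(N, i) = max(K - S_T, 0):
  V(2,0) = 0.000000; V(2,1) = 0.000000; V(2,2) = 0.149668
Backward induction: V(k, i) = exp(-r*dt) * [p * V(k+1, i) + (1-p) * V(k+1, i+1)]; then take max(V_cont, immediate exercise) for American.
  V(1,0) = exp(-r*dt) * [p*0.000000 + (1-p)*0.000000] = 0.000000; exercise = 0.000000; V(1,0) = max -> 0.000000
  V(1,1) = exp(-r*dt) * [p*0.000000 + (1-p)*0.149668] = 0.080778; exercise = 0.035510; V(1,1) = max -> 0.080778
  V(0,0) = exp(-r*dt) * [p*0.000000 + (1-p)*0.080778] = 0.043597; exercise = 0.000000; V(0,0) = max -> 0.043597


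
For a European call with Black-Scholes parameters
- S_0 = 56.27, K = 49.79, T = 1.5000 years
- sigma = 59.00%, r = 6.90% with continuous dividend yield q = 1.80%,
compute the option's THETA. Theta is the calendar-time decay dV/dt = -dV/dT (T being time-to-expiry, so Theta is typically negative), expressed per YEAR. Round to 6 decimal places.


d1 = 0.6364831269; d2 = -0.0861163472
phi(d1) = 0.3257927231; exp(-qT) = 0.9733612415; exp(-rT) = 0.9016760227
Theta = -S*exp(-qT)*phi(d1)*sigma/(2*sqrt(T)) - r*K*exp(-rT)*N(d2) + q*S*exp(-qT)*N(d1)
N(d1) = 0.7377692124; N(d2) = 0.4656869644; sqrt(T) = 1.2247448714
Term 1 = -56.2700 * 0.9733612415 * 0.3257927231 * 0.5900 / (2 * 1.2247448714) = -4.2980229512
Term 2 = -0.0690 * 49.7900 * 0.9016760227 * 0.4656869644 = -1.4425664229
Term 3 = 0.0180 * 56.2700 * 0.9733612415 * 0.7377692124 = 0.7273509277
Theta = -4.2980229512 + (-1.4425664229) + (0.7273509277) = -5.013238

Answer: Theta = -5.013238


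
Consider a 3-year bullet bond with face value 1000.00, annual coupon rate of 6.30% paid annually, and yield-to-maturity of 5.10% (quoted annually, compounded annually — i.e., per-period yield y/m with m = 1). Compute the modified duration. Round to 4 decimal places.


Answer: Modified duration = 2.6914

Derivation:
Coupon per period c = face * coupon_rate / m = 63.000000
Periods per year m = 1; per-period yield y/m = 0.051000
Number of cashflows N = 3
Cashflows (t years, CF_t, discount factor 1/(1+y/m)^(m*t), PV):
  t = 1.0000: CF_t = 63.000000, DF = 0.951475, PV = 59.942912
  t = 2.0000: CF_t = 63.000000, DF = 0.905304, PV = 57.034169
  t = 3.0000: CF_t = 1063.000000, DF = 0.861374, PV = 915.640758
Price P = sum_t PV_t = 1032.617839
First compute Macaulay numerator sum_t t * PV_t:
  t * PV_t at t = 1.0000: 59.942912
  t * PV_t at t = 2.0000: 114.068338
  t * PV_t at t = 3.0000: 2746.922275
Macaulay duration D = 2920.933525 / 1032.617839 = 2.828668
Modified duration = D / (1 + y/m) = 2.828668 / (1 + 0.051000) = 2.691407


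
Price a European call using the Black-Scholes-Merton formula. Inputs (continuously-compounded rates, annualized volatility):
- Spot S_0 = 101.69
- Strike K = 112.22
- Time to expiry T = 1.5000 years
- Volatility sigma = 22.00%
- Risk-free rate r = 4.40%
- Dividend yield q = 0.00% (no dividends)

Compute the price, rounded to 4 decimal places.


d1 = (ln(S/K) + (r - q + 0.5*sigma^2) * T) / (sigma * sqrt(T)) = 0.01398339
d2 = d1 - sigma * sqrt(T) = -0.25546048
exp(-rT) = 0.93613086; exp(-qT) = 1.00000000
C = S_0 * exp(-qT) * N(d1) - K * exp(-rT) * N(d2)
N(d1) = 0.50557838; N(d2) = 0.39918373
C = 101.6900 * 1.00000000 * 0.50557838 - 112.2200 * 0.93613086 * 0.39918373 = 9.4770

Answer: Price = 9.4770


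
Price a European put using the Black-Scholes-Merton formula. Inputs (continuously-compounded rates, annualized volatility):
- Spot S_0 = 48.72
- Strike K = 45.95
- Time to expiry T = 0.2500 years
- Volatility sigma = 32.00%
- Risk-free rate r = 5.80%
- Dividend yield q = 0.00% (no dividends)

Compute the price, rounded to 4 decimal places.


Answer: Price = 1.5875

Derivation:
d1 = (ln(S/K) + (r - q + 0.5*sigma^2) * T) / (sigma * sqrt(T)) = 0.53647359
d2 = d1 - sigma * sqrt(T) = 0.37647359
exp(-rT) = 0.98560462; exp(-qT) = 1.00000000
P = K * exp(-rT) * N(-d2) - S_0 * exp(-qT) * N(-d1)
N(-d1) = 0.29581564; N(-d2) = 0.35328242
P = 45.9500 * 0.98560462 * 0.35328242 - 48.7200 * 1.00000000 * 0.29581564 = 1.5875


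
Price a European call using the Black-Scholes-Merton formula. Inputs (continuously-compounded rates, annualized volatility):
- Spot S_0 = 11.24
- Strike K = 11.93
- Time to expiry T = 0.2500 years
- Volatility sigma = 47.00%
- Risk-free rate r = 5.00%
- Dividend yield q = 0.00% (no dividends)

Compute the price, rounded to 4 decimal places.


Answer: Price = 0.8272

Derivation:
d1 = (ln(S/K) + (r - q + 0.5*sigma^2) * T) / (sigma * sqrt(T)) = -0.08282933
d2 = d1 - sigma * sqrt(T) = -0.31782933
exp(-rT) = 0.98757780; exp(-qT) = 1.00000000
C = S_0 * exp(-qT) * N(d1) - K * exp(-rT) * N(d2)
N(d1) = 0.46699363; N(d2) = 0.37530720
C = 11.2400 * 1.00000000 * 0.46699363 - 11.9300 * 0.98757780 * 0.37530720 = 0.8272


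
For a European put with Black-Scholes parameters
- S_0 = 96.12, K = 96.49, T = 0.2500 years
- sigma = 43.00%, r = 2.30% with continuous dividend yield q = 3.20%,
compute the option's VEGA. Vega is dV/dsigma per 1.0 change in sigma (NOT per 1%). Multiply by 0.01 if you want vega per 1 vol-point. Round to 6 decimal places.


Answer: Vega = 18.960884

Derivation:
d1 = 0.0791652783; d2 = -0.1358347217
phi(d1) = 0.3976941232; exp(-qT) = 0.9920319148; exp(-rT) = 0.9942664996
Vega = S * exp(-qT) * phi(d1) * sqrt(T) = 96.1200 * 0.9920319148 * 0.3976941232 * 0.5000000000 = 18.960884


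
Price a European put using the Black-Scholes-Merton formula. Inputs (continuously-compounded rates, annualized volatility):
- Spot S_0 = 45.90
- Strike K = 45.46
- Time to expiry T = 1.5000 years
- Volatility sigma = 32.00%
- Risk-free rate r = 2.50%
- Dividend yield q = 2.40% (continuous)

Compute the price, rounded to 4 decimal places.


d1 = (ln(S/K) + (r - q + 0.5*sigma^2) * T) / (sigma * sqrt(T)) = 0.22436382
d2 = d1 - sigma * sqrt(T) = -0.16755454
exp(-rT) = 0.96319442; exp(-qT) = 0.96464029
P = K * exp(-rT) * N(-d2) - S_0 * exp(-qT) * N(-d1)
N(-d1) = 0.41123711; N(-d2) = 0.56653313
P = 45.4600 * 0.96319442 * 0.56653313 - 45.9000 * 0.96464029 * 0.41123711 = 6.5983

Answer: Price = 6.5983


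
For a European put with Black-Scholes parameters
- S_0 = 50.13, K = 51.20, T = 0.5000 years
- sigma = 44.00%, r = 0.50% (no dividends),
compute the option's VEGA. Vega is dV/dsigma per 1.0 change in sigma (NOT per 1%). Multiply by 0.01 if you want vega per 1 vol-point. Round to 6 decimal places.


d1 = 0.0957168641; d2 = -0.2154101196
phi(d1) = 0.3971189614; exp(-qT) = 1.0000000000; exp(-rT) = 0.9975031224
Vega = S * exp(-qT) * phi(d1) * sqrt(T) = 50.1300 * 1.0000000000 * 0.3971189614 * 0.7071067812 = 14.076780

Answer: Vega = 14.076780


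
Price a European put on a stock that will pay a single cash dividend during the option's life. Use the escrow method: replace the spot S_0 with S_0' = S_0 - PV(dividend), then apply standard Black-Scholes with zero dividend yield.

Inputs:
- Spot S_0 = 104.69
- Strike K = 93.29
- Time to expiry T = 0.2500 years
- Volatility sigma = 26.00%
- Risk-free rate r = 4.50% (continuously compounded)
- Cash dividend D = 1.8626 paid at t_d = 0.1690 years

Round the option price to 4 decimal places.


PV(D) = D * exp(-r * t_d) = 1.8626 * 0.99242384 = 1.84848865
S_0' = S_0 - PV(D) = 104.6900 - 1.84848865 = 102.84151135
d1 = (ln(S_0'/K) + (r + sigma^2/2)*T) / (sigma*sqrt(T)) = 0.90135506
d2 = d1 - sigma*sqrt(T) = 0.77135506
exp(-rT) = 0.98881304
N(-d1) = 0.18369978; N(-d2) = 0.22024825
P = K * exp(-rT) * N(-d2) - S_0' * N(-d1) = 93.2900 * 0.98881304 * 0.22024825 - 102.84151135 * 0.18369978 = 1.4251

Answer: Price = 1.4251


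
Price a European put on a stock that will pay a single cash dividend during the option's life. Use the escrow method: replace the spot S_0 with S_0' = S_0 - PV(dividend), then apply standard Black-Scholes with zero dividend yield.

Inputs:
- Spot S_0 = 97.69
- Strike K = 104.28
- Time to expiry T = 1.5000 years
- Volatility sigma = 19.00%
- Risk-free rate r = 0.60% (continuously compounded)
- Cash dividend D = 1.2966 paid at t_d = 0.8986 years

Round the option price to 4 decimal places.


PV(D) = D * exp(-r * t_d) = 1.2966 * 0.99462291 = 1.28962806
S_0' = S_0 - PV(D) = 97.6900 - 1.28962806 = 96.40037194
d1 = (ln(S_0'/K) + (r + sigma^2/2)*T) / (sigma*sqrt(T)) = -0.18261388
d2 = d1 - sigma*sqrt(T) = -0.41531541
exp(-rT) = 0.99104038
N(-d1) = 0.57244950; N(-d2) = 0.66104449
P = K * exp(-rT) * N(-d2) - S_0' * N(-d1) = 104.2800 * 0.99104038 * 0.66104449 - 96.40037194 * 0.57244950 = 13.1318

Answer: Price = 13.1318


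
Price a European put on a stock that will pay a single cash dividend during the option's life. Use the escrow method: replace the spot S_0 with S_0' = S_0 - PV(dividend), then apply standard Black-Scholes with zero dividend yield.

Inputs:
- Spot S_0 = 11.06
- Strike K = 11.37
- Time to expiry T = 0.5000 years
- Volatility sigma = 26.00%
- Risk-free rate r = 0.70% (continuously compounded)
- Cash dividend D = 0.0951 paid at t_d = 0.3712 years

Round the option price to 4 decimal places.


Answer: Price = 1.0119

Derivation:
PV(D) = D * exp(-r * t_d) = 0.0951 * 0.99740497 = 0.09485321
S_0' = S_0 - PV(D) = 11.0600 - 0.09485321 = 10.96514679
d1 = (ln(S_0'/K) + (r + sigma^2/2)*T) / (sigma*sqrt(T)) = -0.08624820
d2 = d1 - sigma*sqrt(T) = -0.27009597
exp(-rT) = 0.99650612
N(-d1) = 0.53436544; N(-d2) = 0.60645679
P = K * exp(-rT) * N(-d2) - S_0' * N(-d1) = 11.3700 * 0.99650612 * 0.60645679 - 10.96514679 * 0.53436544 = 1.0119


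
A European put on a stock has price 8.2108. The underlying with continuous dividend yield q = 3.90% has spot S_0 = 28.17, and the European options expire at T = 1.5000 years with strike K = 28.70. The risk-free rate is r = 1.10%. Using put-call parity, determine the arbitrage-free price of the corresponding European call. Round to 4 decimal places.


Put-call parity: C - P = S_0 * exp(-qT) - K * exp(-rT).
S_0 * exp(-qT) = 28.1700 * 0.94317824 = 26.56933103
K * exp(-rT) = 28.7000 * 0.98363538 = 28.23033539
C = P + S*exp(-qT) - K*exp(-rT)
C = 8.2108 + 26.56933103 - 28.23033539 = 6.5498

Answer: Call price = 6.5498


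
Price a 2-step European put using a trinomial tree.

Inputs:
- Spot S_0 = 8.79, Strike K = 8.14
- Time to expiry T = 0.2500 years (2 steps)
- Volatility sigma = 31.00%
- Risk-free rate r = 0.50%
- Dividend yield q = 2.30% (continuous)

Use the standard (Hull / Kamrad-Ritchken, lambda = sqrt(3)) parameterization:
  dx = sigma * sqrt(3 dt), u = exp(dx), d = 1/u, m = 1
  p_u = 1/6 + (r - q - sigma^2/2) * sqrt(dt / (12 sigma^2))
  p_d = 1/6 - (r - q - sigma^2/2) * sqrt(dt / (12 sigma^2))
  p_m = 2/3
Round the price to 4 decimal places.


Answer: Price = V(0,0) = 0.2937

Derivation:
dt = T/N = 0.125000; dx = sigma*sqrt(3*dt) = 0.189835
u = exp(dx) = 1.209051; d = 1/u = 0.827095
p_u = 0.144921, p_m = 0.666667, p_d = 0.188412
Discount per step: exp(-r*dt) = 0.999375
Stock lattice S(k, j) with j the centered position index:
  k=0: S(0,+0) = 8.7900
  k=1: S(1,-1) = 7.2702; S(1,+0) = 8.7900; S(1,+1) = 10.6276
  k=2: S(2,-2) = 6.0131; S(2,-1) = 7.2702; S(2,+0) = 8.7900; S(2,+1) = 10.6276; S(2,+2) = 12.8493
Terminal payoffs V(N, j) = max(K - S_T, 0):
  V(2,-2) = 2.126880; V(2,-1) = 0.869833; V(2,+0) = 0.000000; V(2,+1) = 0.000000; V(2,+2) = 0.000000
Backward induction: V(k, j) = exp(-r*dt) * [p_u * V(k+1, j+1) + p_m * V(k+1, j) + p_d * V(k+1, j-1)]
  V(1,-1) = exp(-r*dt) * [p_u*0.000000 + p_m*0.869833 + p_d*2.126880] = 0.980007
  V(1,+0) = exp(-r*dt) * [p_u*0.000000 + p_m*0.000000 + p_d*0.869833] = 0.163785
  V(1,+1) = exp(-r*dt) * [p_u*0.000000 + p_m*0.000000 + p_d*0.000000] = 0.000000
  V(0,+0) = exp(-r*dt) * [p_u*0.000000 + p_m*0.163785 + p_d*0.980007] = 0.293652


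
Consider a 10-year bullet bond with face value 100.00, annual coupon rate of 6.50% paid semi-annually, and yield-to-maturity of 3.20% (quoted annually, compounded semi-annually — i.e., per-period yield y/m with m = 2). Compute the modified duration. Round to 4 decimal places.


Coupon per period c = face * coupon_rate / m = 3.250000
Periods per year m = 2; per-period yield y/m = 0.016000
Number of cashflows N = 20
Cashflows (t years, CF_t, discount factor 1/(1+y/m)^(m*t), PV):
  t = 0.5000: CF_t = 3.250000, DF = 0.984252, PV = 3.198819
  t = 1.0000: CF_t = 3.250000, DF = 0.968752, PV = 3.148444
  t = 1.5000: CF_t = 3.250000, DF = 0.953496, PV = 3.098862
  t = 2.0000: CF_t = 3.250000, DF = 0.938480, PV = 3.050061
  t = 2.5000: CF_t = 3.250000, DF = 0.923701, PV = 3.002029
  t = 3.0000: CF_t = 3.250000, DF = 0.909155, PV = 2.954753
  t = 3.5000: CF_t = 3.250000, DF = 0.894837, PV = 2.908221
  t = 4.0000: CF_t = 3.250000, DF = 0.880745, PV = 2.862422
  t = 4.5000: CF_t = 3.250000, DF = 0.866875, PV = 2.817345
  t = 5.0000: CF_t = 3.250000, DF = 0.853224, PV = 2.772977
  t = 5.5000: CF_t = 3.250000, DF = 0.839787, PV = 2.729308
  t = 6.0000: CF_t = 3.250000, DF = 0.826562, PV = 2.686327
  t = 6.5000: CF_t = 3.250000, DF = 0.813545, PV = 2.644023
  t = 7.0000: CF_t = 3.250000, DF = 0.800734, PV = 2.602384
  t = 7.5000: CF_t = 3.250000, DF = 0.788124, PV = 2.561402
  t = 8.0000: CF_t = 3.250000, DF = 0.775712, PV = 2.521065
  t = 8.5000: CF_t = 3.250000, DF = 0.763496, PV = 2.481363
  t = 9.0000: CF_t = 3.250000, DF = 0.751473, PV = 2.442287
  t = 9.5000: CF_t = 3.250000, DF = 0.739639, PV = 2.403825
  t = 10.0000: CF_t = 103.250000, DF = 0.727991, PV = 75.165041
Price P = sum_t PV_t = 128.050957
First compute Macaulay numerator sum_t t * PV_t:
  t * PV_t at t = 0.5000: 1.599409
  t * PV_t at t = 1.0000: 3.148444
  t * PV_t at t = 1.5000: 4.648293
  t * PV_t at t = 2.0000: 6.100122
  t * PV_t at t = 2.5000: 7.505071
  t * PV_t at t = 3.0000: 8.864258
  t * PV_t at t = 3.5000: 10.178773
  t * PV_t at t = 4.0000: 11.449689
  t * PV_t at t = 4.5000: 12.678051
  t * PV_t at t = 5.0000: 13.864885
  t * PV_t at t = 5.5000: 15.011195
  t * PV_t at t = 6.0000: 16.117962
  t * PV_t at t = 6.5000: 17.186147
  t * PV_t at t = 7.0000: 18.216691
  t * PV_t at t = 7.5000: 19.210515
  t * PV_t at t = 8.0000: 20.168520
  t * PV_t at t = 8.5000: 21.091587
  t * PV_t at t = 9.0000: 21.980579
  t * PV_t at t = 9.5000: 22.836341
  t * PV_t at t = 10.0000: 751.650415
Macaulay duration D = 1003.506946 / 128.050957 = 7.836778
Modified duration = D / (1 + y/m) = 7.836778 / (1 + 0.016000) = 7.713364

Answer: Modified duration = 7.7134


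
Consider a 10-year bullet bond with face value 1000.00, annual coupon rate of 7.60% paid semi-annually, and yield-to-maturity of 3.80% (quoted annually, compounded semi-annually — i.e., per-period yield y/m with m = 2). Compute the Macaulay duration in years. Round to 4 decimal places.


Answer: Macaulay duration = 7.5824 years

Derivation:
Coupon per period c = face * coupon_rate / m = 38.000000
Periods per year m = 2; per-period yield y/m = 0.019000
Number of cashflows N = 20
Cashflows (t years, CF_t, discount factor 1/(1+y/m)^(m*t), PV):
  t = 0.5000: CF_t = 38.000000, DF = 0.981354, PV = 37.291462
  t = 1.0000: CF_t = 38.000000, DF = 0.963056, PV = 36.596136
  t = 1.5000: CF_t = 38.000000, DF = 0.945099, PV = 35.913774
  t = 2.0000: CF_t = 38.000000, DF = 0.927477, PV = 35.244135
  t = 2.5000: CF_t = 38.000000, DF = 0.910184, PV = 34.586983
  t = 3.0000: CF_t = 38.000000, DF = 0.893213, PV = 33.942083
  t = 3.5000: CF_t = 38.000000, DF = 0.876558, PV = 33.309208
  t = 4.0000: CF_t = 38.000000, DF = 0.860214, PV = 32.688134
  t = 4.5000: CF_t = 38.000000, DF = 0.844175, PV = 32.078639
  t = 5.0000: CF_t = 38.000000, DF = 0.828434, PV = 31.480510
  t = 5.5000: CF_t = 38.000000, DF = 0.812988, PV = 30.893533
  t = 6.0000: CF_t = 38.000000, DF = 0.797829, PV = 30.317500
  t = 6.5000: CF_t = 38.000000, DF = 0.782953, PV = 29.752208
  t = 7.0000: CF_t = 38.000000, DF = 0.768354, PV = 29.197457
  t = 7.5000: CF_t = 38.000000, DF = 0.754028, PV = 28.653049
  t = 8.0000: CF_t = 38.000000, DF = 0.739968, PV = 28.118792
  t = 8.5000: CF_t = 38.000000, DF = 0.726171, PV = 27.594496
  t = 9.0000: CF_t = 38.000000, DF = 0.712631, PV = 27.079977
  t = 9.5000: CF_t = 38.000000, DF = 0.699343, PV = 26.575051
  t = 10.0000: CF_t = 1038.000000, DF = 0.686304, PV = 712.383207
Price P = sum_t PV_t = 1313.696332
Macaulay numerator sum_t t * PV_t:
  t * PV_t at t = 0.5000: 18.645731
  t * PV_t at t = 1.0000: 36.596136
  t * PV_t at t = 1.5000: 53.870661
  t * PV_t at t = 2.0000: 70.488271
  t * PV_t at t = 2.5000: 86.467457
  t * PV_t at t = 3.0000: 101.826249
  t * PV_t at t = 3.5000: 116.582229
  t * PV_t at t = 4.0000: 130.752534
  t * PV_t at t = 4.5000: 144.353878
  t * PV_t at t = 5.0000: 157.402549
  t * PV_t at t = 5.5000: 169.914430
  t * PV_t at t = 6.0000: 181.905001
  t * PV_t at t = 6.5000: 193.389353
  t * PV_t at t = 7.0000: 204.382196
  t * PV_t at t = 7.5000: 214.897865
  t * PV_t at t = 8.0000: 224.950333
  t * PV_t at t = 8.5000: 234.553217
  t * PV_t at t = 9.0000: 243.719789
  t * PV_t at t = 9.5000: 252.462981
  t * PV_t at t = 10.0000: 7123.832071
Macaulay duration D = (sum_t t * PV_t) / P = 9960.992930 / 1313.696332 = 7.582417


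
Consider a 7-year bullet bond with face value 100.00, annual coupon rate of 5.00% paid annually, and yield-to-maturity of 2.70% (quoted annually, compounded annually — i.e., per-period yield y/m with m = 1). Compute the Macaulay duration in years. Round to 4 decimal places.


Coupon per period c = face * coupon_rate / m = 5.000000
Periods per year m = 1; per-period yield y/m = 0.027000
Number of cashflows N = 7
Cashflows (t years, CF_t, discount factor 1/(1+y/m)^(m*t), PV):
  t = 1.0000: CF_t = 5.000000, DF = 0.973710, PV = 4.868549
  t = 2.0000: CF_t = 5.000000, DF = 0.948111, PV = 4.740554
  t = 3.0000: CF_t = 5.000000, DF = 0.923185, PV = 4.615924
  t = 4.0000: CF_t = 5.000000, DF = 0.898914, PV = 4.494571
  t = 5.0000: CF_t = 5.000000, DF = 0.875282, PV = 4.376408
  t = 6.0000: CF_t = 5.000000, DF = 0.852270, PV = 4.261351
  t = 7.0000: CF_t = 105.000000, DF = 0.829864, PV = 87.135714
Price P = sum_t PV_t = 114.493072
Macaulay numerator sum_t t * PV_t:
  t * PV_t at t = 1.0000: 4.868549
  t * PV_t at t = 2.0000: 9.481108
  t * PV_t at t = 3.0000: 13.847773
  t * PV_t at t = 4.0000: 17.978283
  t * PV_t at t = 5.0000: 21.882039
  t * PV_t at t = 6.0000: 25.568108
  t * PV_t at t = 7.0000: 609.949998
Macaulay duration D = (sum_t t * PV_t) / P = 703.575858 / 114.493072 = 6.145139

Answer: Macaulay duration = 6.1451 years


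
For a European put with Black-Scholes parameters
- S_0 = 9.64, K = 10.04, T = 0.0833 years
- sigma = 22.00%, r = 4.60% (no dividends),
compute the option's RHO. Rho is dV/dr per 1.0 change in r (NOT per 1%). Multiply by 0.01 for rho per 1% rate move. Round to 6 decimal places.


d1 = -0.5481989524; d2 = -0.6116947790
phi(d1) = 0.3432831786; exp(-qT) = 1.0000000000; exp(-rT) = 0.9961755320
N(-d2) = 0.7296301416
Rho = -K*T*exp(-rT)*N(-d2) = -10.0400 * 0.0833 * 0.9961755320 * 0.7296301416 = -0.607879

Answer: Rho = -0.607879


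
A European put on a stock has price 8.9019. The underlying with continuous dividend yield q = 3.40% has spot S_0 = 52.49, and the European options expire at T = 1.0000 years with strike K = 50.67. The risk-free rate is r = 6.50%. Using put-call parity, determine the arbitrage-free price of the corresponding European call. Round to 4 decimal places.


Put-call parity: C - P = S_0 * exp(-qT) - K * exp(-rT).
S_0 * exp(-qT) = 52.4900 * 0.96657150 = 50.73533828
K * exp(-rT) = 50.6700 * 0.93706746 = 47.48120837
C = P + S*exp(-qT) - K*exp(-rT)
C = 8.9019 + 50.73533828 - 47.48120837 = 12.1560

Answer: Call price = 12.1560


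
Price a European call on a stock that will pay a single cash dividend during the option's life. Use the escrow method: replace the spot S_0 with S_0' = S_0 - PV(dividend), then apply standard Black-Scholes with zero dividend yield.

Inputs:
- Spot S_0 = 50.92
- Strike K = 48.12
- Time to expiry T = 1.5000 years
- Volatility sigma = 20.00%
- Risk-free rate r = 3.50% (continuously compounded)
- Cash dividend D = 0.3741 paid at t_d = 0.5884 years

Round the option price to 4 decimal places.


Answer: Price = 7.5336

Derivation:
PV(D) = D * exp(-r * t_d) = 0.3741 * 0.97961661 = 0.36647457
S_0' = S_0 - PV(D) = 50.9200 - 0.36647457 = 50.55352543
d1 = (ln(S_0'/K) + (r + sigma^2/2)*T) / (sigma*sqrt(T)) = 0.53821329
d2 = d1 - sigma*sqrt(T) = 0.29326432
exp(-rT) = 0.94885432
N(d1) = 0.70478510; N(d2) = 0.61533994
C = S_0' * N(d1) - K * exp(-rT) * N(d2) = 50.55352543 * 0.70478510 - 48.1200 * 0.94885432 * 0.61533994 = 7.5336


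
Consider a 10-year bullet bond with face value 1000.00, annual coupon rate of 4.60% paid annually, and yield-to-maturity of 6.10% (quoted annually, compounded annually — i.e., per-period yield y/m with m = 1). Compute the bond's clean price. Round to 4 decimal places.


Answer: Price = 890.1199

Derivation:
Coupon per period c = face * coupon_rate / m = 46.000000
Periods per year m = 1; per-period yield y/m = 0.061000
Number of cashflows N = 10
Cashflows (t years, CF_t, discount factor 1/(1+y/m)^(m*t), PV):
  t = 1.0000: CF_t = 46.000000, DF = 0.942507, PV = 43.355325
  t = 2.0000: CF_t = 46.000000, DF = 0.888320, PV = 40.862700
  t = 3.0000: CF_t = 46.000000, DF = 0.837247, PV = 38.513384
  t = 4.0000: CF_t = 46.000000, DF = 0.789112, PV = 36.299137
  t = 5.0000: CF_t = 46.000000, DF = 0.743743, PV = 34.212193
  t = 6.0000: CF_t = 46.000000, DF = 0.700983, PV = 32.245234
  t = 7.0000: CF_t = 46.000000, DF = 0.660682, PV = 30.391361
  t = 8.0000: CF_t = 46.000000, DF = 0.622697, PV = 28.644072
  t = 9.0000: CF_t = 46.000000, DF = 0.586897, PV = 26.997241
  t = 10.0000: CF_t = 1046.000000, DF = 0.553154, PV = 578.599222
Price P = sum_t PV_t = 890.119869


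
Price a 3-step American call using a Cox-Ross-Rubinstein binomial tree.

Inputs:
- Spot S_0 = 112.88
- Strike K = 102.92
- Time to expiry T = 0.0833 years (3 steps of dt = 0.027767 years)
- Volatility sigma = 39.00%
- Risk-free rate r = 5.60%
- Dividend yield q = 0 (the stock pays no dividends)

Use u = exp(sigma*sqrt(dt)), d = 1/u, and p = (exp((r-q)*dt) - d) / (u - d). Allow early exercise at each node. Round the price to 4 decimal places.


Answer: Price = V(0,0) = 11.7198

Derivation:
dt = T/N = 0.027767
u = exp(sigma*sqrt(dt)) = 1.067145; d = 1/u = 0.937080
p = (exp((r-q)*dt) - d) / (u - d) = 0.495723
Discount per step: exp(-r*dt) = 0.998446
Stock lattice S(k, i) with i counting down-moves:
  k=0: S(0,0) = 112.8800
  k=1: S(1,0) = 120.4593; S(1,1) = 105.7776
  k=2: S(2,0) = 128.5476; S(2,1) = 112.8800; S(2,2) = 99.1220
  k=3: S(3,0) = 137.1790; S(3,1) = 120.4593; S(3,2) = 105.7776; S(3,3) = 92.8852
Terminal payoffs V(N, i) = max(S_T - K, 0):
  V(3,0) = 34.258954; V(3,1) = 17.539345; V(3,2) = 2.857551; V(3,3) = 0.000000
Backward induction: V(k, i) = exp(-r*dt) * [p * V(k+1, i) + (1-p) * V(k+1, i+1)]; then take max(V_cont, immediate exercise) for American.
  V(2,0) = exp(-r*dt) * [p*34.258954 + (1-p)*17.539345] = 25.787515; exercise = 25.627605; V(2,0) = max -> 25.787515
  V(2,1) = exp(-r*dt) * [p*17.539345 + (1-p)*2.857551] = 10.119909; exercise = 9.960000; V(2,1) = max -> 10.119909
  V(2,2) = exp(-r*dt) * [p*2.857551 + (1-p)*0.000000] = 1.414353; exercise = 0.000000; V(2,2) = max -> 1.414353
  V(1,0) = exp(-r*dt) * [p*25.787515 + (1-p)*10.119909] = 17.858915; exercise = 17.539345; V(1,0) = max -> 17.858915
  V(1,1) = exp(-r*dt) * [p*10.119909 + (1-p)*1.414353] = 5.720997; exercise = 2.857551; V(1,1) = max -> 5.720997
  V(0,0) = exp(-r*dt) * [p*17.858915 + (1-p)*5.720997] = 11.719808; exercise = 9.960000; V(0,0) = max -> 11.719808


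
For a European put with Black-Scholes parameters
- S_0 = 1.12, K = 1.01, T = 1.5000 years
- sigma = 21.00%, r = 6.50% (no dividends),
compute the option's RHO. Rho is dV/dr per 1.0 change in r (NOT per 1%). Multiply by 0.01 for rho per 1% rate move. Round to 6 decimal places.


Answer: Rho = -0.353269

Derivation:
d1 = 0.9096291143; d2 = 0.6524326913
phi(d1) = 0.2637770353; exp(-qT) = 1.0000000000; exp(-rT) = 0.9071023416
N(-d2) = 0.2570610404
Rho = -K*T*exp(-rT)*N(-d2) = -1.0100 * 1.5000 * 0.9071023416 * 0.2570610404 = -0.353269


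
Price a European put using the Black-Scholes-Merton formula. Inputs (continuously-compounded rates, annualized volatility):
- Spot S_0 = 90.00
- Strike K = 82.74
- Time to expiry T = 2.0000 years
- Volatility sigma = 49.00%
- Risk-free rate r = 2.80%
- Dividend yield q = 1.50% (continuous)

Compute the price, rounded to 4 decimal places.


d1 = (ln(S/K) + (r - q + 0.5*sigma^2) * T) / (sigma * sqrt(T)) = 0.50537428
d2 = d1 - sigma * sqrt(T) = -0.18759036
exp(-rT) = 0.94553914; exp(-qT) = 0.97044553
P = K * exp(-rT) * N(-d2) - S_0 * exp(-qT) * N(-d1)
N(-d1) = 0.30664799; N(-d2) = 0.57440111
P = 82.7400 * 0.94553914 * 0.57440111 - 90.0000 * 0.97044553 * 0.30664799 = 18.1550

Answer: Price = 18.1550
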